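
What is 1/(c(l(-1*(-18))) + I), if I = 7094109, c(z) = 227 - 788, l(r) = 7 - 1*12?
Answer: 1/7093548 ≈ 1.4097e-7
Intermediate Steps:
l(r) = -5 (l(r) = 7 - 12 = -5)
c(z) = -561
1/(c(l(-1*(-18))) + I) = 1/(-561 + 7094109) = 1/7093548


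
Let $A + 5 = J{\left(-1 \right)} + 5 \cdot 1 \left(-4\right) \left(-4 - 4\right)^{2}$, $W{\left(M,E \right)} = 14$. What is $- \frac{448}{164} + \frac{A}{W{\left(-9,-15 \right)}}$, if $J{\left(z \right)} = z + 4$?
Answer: $- \frac{27065}{287} \approx -94.303$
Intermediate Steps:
$J{\left(z \right)} = 4 + z$
$A = -1282$ ($A = -5 + \left(\left(4 - 1\right) + 5 \cdot 1 \left(-4\right) \left(-4 - 4\right)^{2}\right) = -5 + \left(3 + 5 \left(- 4 \left(-8\right)^{2}\right)\right) = -5 + \left(3 + 5 \left(\left(-4\right) 64\right)\right) = -5 + \left(3 + 5 \left(-256\right)\right) = -5 + \left(3 - 1280\right) = -5 - 1277 = -1282$)
$- \frac{448}{164} + \frac{A}{W{\left(-9,-15 \right)}} = - \frac{448}{164} - \frac{1282}{14} = \left(-448\right) \frac{1}{164} - \frac{641}{7} = - \frac{112}{41} - \frac{641}{7} = - \frac{27065}{287}$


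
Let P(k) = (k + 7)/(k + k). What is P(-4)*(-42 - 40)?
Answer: 123/4 ≈ 30.750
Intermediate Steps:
P(k) = (7 + k)/(2*k) (P(k) = (7 + k)/((2*k)) = (7 + k)*(1/(2*k)) = (7 + k)/(2*k))
P(-4)*(-42 - 40) = ((1/2)*(7 - 4)/(-4))*(-42 - 40) = ((1/2)*(-1/4)*3)*(-82) = -3/8*(-82) = 123/4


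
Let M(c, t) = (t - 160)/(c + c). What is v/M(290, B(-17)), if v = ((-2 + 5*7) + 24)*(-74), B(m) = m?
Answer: 815480/59 ≈ 13822.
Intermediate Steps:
v = -4218 (v = ((-2 + 35) + 24)*(-74) = (33 + 24)*(-74) = 57*(-74) = -4218)
M(c, t) = (-160 + t)/(2*c) (M(c, t) = (-160 + t)/((2*c)) = (-160 + t)*(1/(2*c)) = (-160 + t)/(2*c))
v/M(290, B(-17)) = -4218*580/(-160 - 17) = -4218/((1/2)*(1/290)*(-177)) = -4218/(-177/580) = -4218*(-580/177) = 815480/59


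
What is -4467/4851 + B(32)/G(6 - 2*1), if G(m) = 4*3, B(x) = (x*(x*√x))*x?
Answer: -1489/1617 + 32768*√2/3 ≈ 15446.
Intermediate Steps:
B(x) = x^(7/2) (B(x) = (x*x^(3/2))*x = x^(5/2)*x = x^(7/2))
G(m) = 12
-4467/4851 + B(32)/G(6 - 2*1) = -4467/4851 + 32^(7/2)/12 = -4467*1/4851 + (131072*√2)*(1/12) = -1489/1617 + 32768*√2/3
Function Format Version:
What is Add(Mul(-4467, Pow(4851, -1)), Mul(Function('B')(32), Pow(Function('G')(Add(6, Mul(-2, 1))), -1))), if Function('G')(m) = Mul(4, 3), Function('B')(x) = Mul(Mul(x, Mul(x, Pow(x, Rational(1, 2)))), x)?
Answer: Add(Rational(-1489, 1617), Mul(Rational(32768, 3), Pow(2, Rational(1, 2)))) ≈ 15446.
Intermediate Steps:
Function('B')(x) = Pow(x, Rational(7, 2)) (Function('B')(x) = Mul(Mul(x, Pow(x, Rational(3, 2))), x) = Mul(Pow(x, Rational(5, 2)), x) = Pow(x, Rational(7, 2)))
Function('G')(m) = 12
Add(Mul(-4467, Pow(4851, -1)), Mul(Function('B')(32), Pow(Function('G')(Add(6, Mul(-2, 1))), -1))) = Add(Mul(-4467, Pow(4851, -1)), Mul(Pow(32, Rational(7, 2)), Pow(12, -1))) = Add(Mul(-4467, Rational(1, 4851)), Mul(Mul(131072, Pow(2, Rational(1, 2))), Rational(1, 12))) = Add(Rational(-1489, 1617), Mul(Rational(32768, 3), Pow(2, Rational(1, 2))))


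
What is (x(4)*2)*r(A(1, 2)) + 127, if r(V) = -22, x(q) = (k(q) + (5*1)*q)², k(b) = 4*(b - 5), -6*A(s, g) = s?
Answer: -11137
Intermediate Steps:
A(s, g) = -s/6
k(b) = -20 + 4*b (k(b) = 4*(-5 + b) = -20 + 4*b)
x(q) = (-20 + 9*q)² (x(q) = ((-20 + 4*q) + (5*1)*q)² = ((-20 + 4*q) + 5*q)² = (-20 + 9*q)²)
(x(4)*2)*r(A(1, 2)) + 127 = ((-20 + 9*4)²*2)*(-22) + 127 = ((-20 + 36)²*2)*(-22) + 127 = (16²*2)*(-22) + 127 = (256*2)*(-22) + 127 = 512*(-22) + 127 = -11264 + 127 = -11137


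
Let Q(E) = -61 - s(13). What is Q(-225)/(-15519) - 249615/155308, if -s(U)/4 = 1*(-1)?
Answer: -3863680165/2410224852 ≈ -1.6030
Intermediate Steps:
s(U) = 4 (s(U) = -4*(-1) = 4)
Q(E) = -65 (Q(E) = -61 - 1*4 = -61 - 4 = -65)
Q(-225)/(-15519) - 249615/155308 = -65/(-15519) - 249615/155308 = -65*(-1/15519) - 249615*1/155308 = 65/15519 - 249615/155308 = -3863680165/2410224852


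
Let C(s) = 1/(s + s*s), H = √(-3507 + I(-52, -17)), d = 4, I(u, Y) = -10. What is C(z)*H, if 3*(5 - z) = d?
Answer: 9*I*√3517/154 ≈ 3.4658*I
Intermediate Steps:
z = 11/3 (z = 5 - ⅓*4 = 5 - 4/3 = 11/3 ≈ 3.6667)
H = I*√3517 (H = √(-3507 - 10) = √(-3517) = I*√3517 ≈ 59.304*I)
C(s) = 1/(s + s²)
C(z)*H = (1/((11/3)*(1 + 11/3)))*(I*√3517) = (3/(11*(14/3)))*(I*√3517) = ((3/11)*(3/14))*(I*√3517) = 9*(I*√3517)/154 = 9*I*√3517/154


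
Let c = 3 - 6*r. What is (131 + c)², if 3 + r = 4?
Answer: 16384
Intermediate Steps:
r = 1 (r = -3 + 4 = 1)
c = -3 (c = 3 - 6*1 = 3 - 6 = -3)
(131 + c)² = (131 - 3)² = 128² = 16384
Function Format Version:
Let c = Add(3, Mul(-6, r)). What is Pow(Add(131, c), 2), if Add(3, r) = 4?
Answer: 16384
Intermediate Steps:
r = 1 (r = Add(-3, 4) = 1)
c = -3 (c = Add(3, Mul(-6, 1)) = Add(3, -6) = -3)
Pow(Add(131, c), 2) = Pow(Add(131, -3), 2) = Pow(128, 2) = 16384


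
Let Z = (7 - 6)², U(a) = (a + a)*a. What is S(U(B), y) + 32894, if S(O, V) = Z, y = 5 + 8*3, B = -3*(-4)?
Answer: 32895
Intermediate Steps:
B = 12
U(a) = 2*a² (U(a) = (2*a)*a = 2*a²)
y = 29 (y = 5 + 24 = 29)
Z = 1 (Z = 1² = 1)
S(O, V) = 1
S(U(B), y) + 32894 = 1 + 32894 = 32895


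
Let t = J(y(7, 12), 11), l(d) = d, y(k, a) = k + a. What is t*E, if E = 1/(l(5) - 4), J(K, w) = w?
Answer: 11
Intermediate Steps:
y(k, a) = a + k
t = 11
E = 1 (E = 1/(5 - 4) = 1/1 = 1)
t*E = 11*1 = 11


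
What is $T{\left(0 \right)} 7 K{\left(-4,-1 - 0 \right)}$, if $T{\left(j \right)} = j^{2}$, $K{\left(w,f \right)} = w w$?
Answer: $0$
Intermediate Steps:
$K{\left(w,f \right)} = w^{2}$
$T{\left(0 \right)} 7 K{\left(-4,-1 - 0 \right)} = 0^{2} \cdot 7 \left(-4\right)^{2} = 0 \cdot 7 \cdot 16 = 0 \cdot 16 = 0$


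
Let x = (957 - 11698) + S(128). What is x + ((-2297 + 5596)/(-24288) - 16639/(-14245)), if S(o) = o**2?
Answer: 25360217141/4493280 ≈ 5644.0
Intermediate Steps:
x = 5643 (x = (957 - 11698) + 128**2 = -10741 + 16384 = 5643)
x + ((-2297 + 5596)/(-24288) - 16639/(-14245)) = 5643 + ((-2297 + 5596)/(-24288) - 16639/(-14245)) = 5643 + (3299*(-1/24288) - 16639*(-1/14245)) = 5643 + (-3299/24288 + 2377/2035) = 5643 + 4638101/4493280 = 25360217141/4493280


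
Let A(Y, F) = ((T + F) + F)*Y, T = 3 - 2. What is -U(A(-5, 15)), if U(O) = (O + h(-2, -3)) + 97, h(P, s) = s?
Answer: 61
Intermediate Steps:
T = 1
A(Y, F) = Y*(1 + 2*F) (A(Y, F) = ((1 + F) + F)*Y = (1 + 2*F)*Y = Y*(1 + 2*F))
U(O) = 94 + O (U(O) = (O - 3) + 97 = (-3 + O) + 97 = 94 + O)
-U(A(-5, 15)) = -(94 - 5*(1 + 2*15)) = -(94 - 5*(1 + 30)) = -(94 - 5*31) = -(94 - 155) = -1*(-61) = 61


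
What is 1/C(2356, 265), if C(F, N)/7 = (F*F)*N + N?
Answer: 1/10296617135 ≈ 9.7119e-11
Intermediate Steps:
C(F, N) = 7*N + 7*N*F² (C(F, N) = 7*((F*F)*N + N) = 7*(F²*N + N) = 7*(N*F² + N) = 7*(N + N*F²) = 7*N + 7*N*F²)
1/C(2356, 265) = 1/(7*265*(1 + 2356²)) = 1/(7*265*(1 + 5550736)) = 1/(7*265*5550737) = 1/10296617135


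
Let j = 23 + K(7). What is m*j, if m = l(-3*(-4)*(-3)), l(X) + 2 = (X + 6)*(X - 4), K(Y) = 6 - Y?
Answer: 26356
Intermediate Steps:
l(X) = -2 + (-4 + X)*(6 + X) (l(X) = -2 + (X + 6)*(X - 4) = -2 + (6 + X)*(-4 + X) = -2 + (-4 + X)*(6 + X))
j = 22 (j = 23 + (6 - 1*7) = 23 + (6 - 7) = 23 - 1 = 22)
m = 1198 (m = -26 + (-3*(-4)*(-3))² + 2*(-3*(-4)*(-3)) = -26 + (12*(-3))² + 2*(12*(-3)) = -26 + (-36)² + 2*(-36) = -26 + 1296 - 72 = 1198)
m*j = 1198*22 = 26356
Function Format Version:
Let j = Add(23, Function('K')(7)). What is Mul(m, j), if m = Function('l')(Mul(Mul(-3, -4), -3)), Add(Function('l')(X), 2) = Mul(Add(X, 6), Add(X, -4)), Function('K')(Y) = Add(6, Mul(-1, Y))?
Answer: 26356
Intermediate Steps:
Function('l')(X) = Add(-2, Mul(Add(-4, X), Add(6, X))) (Function('l')(X) = Add(-2, Mul(Add(X, 6), Add(X, -4))) = Add(-2, Mul(Add(6, X), Add(-4, X))) = Add(-2, Mul(Add(-4, X), Add(6, X))))
j = 22 (j = Add(23, Add(6, Mul(-1, 7))) = Add(23, Add(6, -7)) = Add(23, -1) = 22)
m = 1198 (m = Add(-26, Pow(Mul(Mul(-3, -4), -3), 2), Mul(2, Mul(Mul(-3, -4), -3))) = Add(-26, Pow(Mul(12, -3), 2), Mul(2, Mul(12, -3))) = Add(-26, Pow(-36, 2), Mul(2, -36)) = Add(-26, 1296, -72) = 1198)
Mul(m, j) = Mul(1198, 22) = 26356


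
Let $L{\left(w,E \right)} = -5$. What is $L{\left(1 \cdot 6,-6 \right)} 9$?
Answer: $-45$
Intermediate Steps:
$L{\left(1 \cdot 6,-6 \right)} 9 = \left(-5\right) 9 = -45$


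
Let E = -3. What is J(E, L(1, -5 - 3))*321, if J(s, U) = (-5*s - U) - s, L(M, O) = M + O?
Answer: 8025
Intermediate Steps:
J(s, U) = -U - 6*s (J(s, U) = (-U - 5*s) - s = -U - 6*s)
J(E, L(1, -5 - 3))*321 = (-(1 + (-5 - 3)) - 6*(-3))*321 = (-(1 - 8) + 18)*321 = (-1*(-7) + 18)*321 = (7 + 18)*321 = 25*321 = 8025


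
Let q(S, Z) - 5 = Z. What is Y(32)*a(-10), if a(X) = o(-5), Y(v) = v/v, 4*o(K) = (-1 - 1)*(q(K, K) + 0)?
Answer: 0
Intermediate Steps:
q(S, Z) = 5 + Z
o(K) = -5/2 - K/2 (o(K) = ((-1 - 1)*((5 + K) + 0))/4 = (-2*(5 + K))/4 = (-10 - 2*K)/4 = -5/2 - K/2)
Y(v) = 1
a(X) = 0 (a(X) = -5/2 - ½*(-5) = -5/2 + 5/2 = 0)
Y(32)*a(-10) = 1*0 = 0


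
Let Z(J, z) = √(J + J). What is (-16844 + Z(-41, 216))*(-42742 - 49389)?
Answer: 1551854564 - 92131*I*√82 ≈ 1.5519e+9 - 8.3428e+5*I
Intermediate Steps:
Z(J, z) = √2*√J (Z(J, z) = √(2*J) = √2*√J)
(-16844 + Z(-41, 216))*(-42742 - 49389) = (-16844 + √2*√(-41))*(-42742 - 49389) = (-16844 + √2*(I*√41))*(-92131) = (-16844 + I*√82)*(-92131) = 1551854564 - 92131*I*√82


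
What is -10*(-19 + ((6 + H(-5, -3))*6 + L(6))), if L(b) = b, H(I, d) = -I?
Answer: -530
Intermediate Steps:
-10*(-19 + ((6 + H(-5, -3))*6 + L(6))) = -10*(-19 + ((6 - 1*(-5))*6 + 6)) = -10*(-19 + ((6 + 5)*6 + 6)) = -10*(-19 + (11*6 + 6)) = -10*(-19 + (66 + 6)) = -10*(-19 + 72) = -10*53 = -530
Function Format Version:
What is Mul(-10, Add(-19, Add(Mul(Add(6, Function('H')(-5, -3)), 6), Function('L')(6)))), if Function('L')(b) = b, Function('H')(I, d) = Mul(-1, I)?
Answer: -530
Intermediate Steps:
Mul(-10, Add(-19, Add(Mul(Add(6, Function('H')(-5, -3)), 6), Function('L')(6)))) = Mul(-10, Add(-19, Add(Mul(Add(6, Mul(-1, -5)), 6), 6))) = Mul(-10, Add(-19, Add(Mul(Add(6, 5), 6), 6))) = Mul(-10, Add(-19, Add(Mul(11, 6), 6))) = Mul(-10, Add(-19, Add(66, 6))) = Mul(-10, Add(-19, 72)) = Mul(-10, 53) = -530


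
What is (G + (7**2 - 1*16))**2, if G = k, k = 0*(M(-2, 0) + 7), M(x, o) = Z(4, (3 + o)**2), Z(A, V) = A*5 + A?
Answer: 1089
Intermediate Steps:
Z(A, V) = 6*A (Z(A, V) = 5*A + A = 6*A)
M(x, o) = 24 (M(x, o) = 6*4 = 24)
k = 0 (k = 0*(24 + 7) = 0*31 = 0)
G = 0
(G + (7**2 - 1*16))**2 = (0 + (7**2 - 1*16))**2 = (0 + (49 - 16))**2 = (0 + 33)**2 = 33**2 = 1089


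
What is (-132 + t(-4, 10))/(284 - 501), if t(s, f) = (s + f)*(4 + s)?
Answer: 132/217 ≈ 0.60829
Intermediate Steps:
t(s, f) = (4 + s)*(f + s) (t(s, f) = (f + s)*(4 + s) = (4 + s)*(f + s))
(-132 + t(-4, 10))/(284 - 501) = (-132 + ((-4)² + 4*10 + 4*(-4) + 10*(-4)))/(284 - 501) = (-132 + (16 + 40 - 16 - 40))/(-217) = -(-132 + 0)/217 = -1/217*(-132) = 132/217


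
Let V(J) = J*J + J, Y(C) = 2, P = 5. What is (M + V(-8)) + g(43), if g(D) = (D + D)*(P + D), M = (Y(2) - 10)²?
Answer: 4248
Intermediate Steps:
V(J) = J + J² (V(J) = J² + J = J + J²)
M = 64 (M = (2 - 10)² = (-8)² = 64)
g(D) = 2*D*(5 + D) (g(D) = (D + D)*(5 + D) = (2*D)*(5 + D) = 2*D*(5 + D))
(M + V(-8)) + g(43) = (64 - 8*(1 - 8)) + 2*43*(5 + 43) = (64 - 8*(-7)) + 2*43*48 = (64 + 56) + 4128 = 120 + 4128 = 4248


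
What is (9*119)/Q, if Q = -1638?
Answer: -17/26 ≈ -0.65385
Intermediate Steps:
(9*119)/Q = (9*119)/(-1638) = 1071*(-1/1638) = -17/26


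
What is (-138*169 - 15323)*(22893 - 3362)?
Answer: -754775495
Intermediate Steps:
(-138*169 - 15323)*(22893 - 3362) = (-23322 - 15323)*19531 = -38645*19531 = -754775495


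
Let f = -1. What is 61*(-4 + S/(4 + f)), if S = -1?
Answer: -793/3 ≈ -264.33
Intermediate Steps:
61*(-4 + S/(4 + f)) = 61*(-4 - 1/(4 - 1)) = 61*(-4 - 1/3) = 61*(-4 + (⅓)*(-1)) = 61*(-4 - ⅓) = 61*(-13/3) = -793/3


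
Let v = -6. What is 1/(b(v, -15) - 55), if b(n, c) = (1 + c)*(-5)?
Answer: 1/15 ≈ 0.066667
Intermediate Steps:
b(n, c) = -5 - 5*c
1/(b(v, -15) - 55) = 1/((-5 - 5*(-15)) - 55) = 1/((-5 + 75) - 55) = 1/(70 - 55) = 1/15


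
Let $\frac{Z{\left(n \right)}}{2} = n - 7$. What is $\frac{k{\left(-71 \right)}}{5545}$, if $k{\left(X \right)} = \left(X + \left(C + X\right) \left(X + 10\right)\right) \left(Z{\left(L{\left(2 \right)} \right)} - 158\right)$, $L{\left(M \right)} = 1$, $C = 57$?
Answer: $- \frac{26622}{1109} \approx -24.005$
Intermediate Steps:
$Z{\left(n \right)} = -14 + 2 n$ ($Z{\left(n \right)} = 2 \left(n - 7\right) = 2 \left(-7 + n\right) = -14 + 2 n$)
$k{\left(X \right)} = - 170 X - 170 \left(10 + X\right) \left(57 + X\right)$ ($k{\left(X \right)} = \left(X + \left(57 + X\right) \left(X + 10\right)\right) \left(\left(-14 + 2 \cdot 1\right) - 158\right) = \left(X + \left(57 + X\right) \left(10 + X\right)\right) \left(\left(-14 + 2\right) - 158\right) = \left(X + \left(10 + X\right) \left(57 + X\right)\right) \left(-12 - 158\right) = \left(X + \left(10 + X\right) \left(57 + X\right)\right) \left(-170\right) = - 170 X - 170 \left(10 + X\right) \left(57 + X\right)$)
$\frac{k{\left(-71 \right)}}{5545} = \frac{-96900 - -820760 - 170 \left(-71\right)^{2}}{5545} = \left(-96900 + 820760 - 856970\right) \frac{1}{5545} = \left(-133110\right) \frac{1}{5545} = - \frac{26622}{1109}$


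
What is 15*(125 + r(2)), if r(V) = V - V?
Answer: 1875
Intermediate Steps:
r(V) = 0
15*(125 + r(2)) = 15*(125 + 0) = 15*125 = 1875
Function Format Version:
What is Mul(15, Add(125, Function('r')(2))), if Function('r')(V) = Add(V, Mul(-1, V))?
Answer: 1875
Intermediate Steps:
Function('r')(V) = 0
Mul(15, Add(125, Function('r')(2))) = Mul(15, Add(125, 0)) = Mul(15, 125) = 1875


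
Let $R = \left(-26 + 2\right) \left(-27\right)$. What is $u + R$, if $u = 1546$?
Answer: $2194$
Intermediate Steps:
$R = 648$ ($R = \left(-24\right) \left(-27\right) = 648$)
$u + R = 1546 + 648 = 2194$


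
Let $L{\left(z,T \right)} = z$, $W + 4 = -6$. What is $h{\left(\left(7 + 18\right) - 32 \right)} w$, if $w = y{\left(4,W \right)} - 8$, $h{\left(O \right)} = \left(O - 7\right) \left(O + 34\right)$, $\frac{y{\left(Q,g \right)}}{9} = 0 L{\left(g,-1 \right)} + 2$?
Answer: $-3780$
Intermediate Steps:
$W = -10$ ($W = -4 - 6 = -10$)
$y{\left(Q,g \right)} = 18$ ($y{\left(Q,g \right)} = 9 \left(0 g + 2\right) = 9 \left(0 + 2\right) = 9 \cdot 2 = 18$)
$h{\left(O \right)} = \left(-7 + O\right) \left(34 + O\right)$
$w = 10$ ($w = 18 - 8 = 10$)
$h{\left(\left(7 + 18\right) - 32 \right)} w = \left(-238 + \left(\left(7 + 18\right) - 32\right)^{2} + 27 \left(\left(7 + 18\right) - 32\right)\right) 10 = \left(-238 + \left(25 - 32\right)^{2} + 27 \left(25 - 32\right)\right) 10 = \left(-238 + \left(-7\right)^{2} + 27 \left(-7\right)\right) 10 = \left(-238 + 49 - 189\right) 10 = \left(-378\right) 10 = -3780$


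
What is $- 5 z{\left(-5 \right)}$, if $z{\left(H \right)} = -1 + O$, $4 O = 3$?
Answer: $\frac{5}{4} \approx 1.25$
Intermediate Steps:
$O = \frac{3}{4}$ ($O = \frac{1}{4} \cdot 3 = \frac{3}{4} \approx 0.75$)
$z{\left(H \right)} = - \frac{1}{4}$ ($z{\left(H \right)} = -1 + \frac{3}{4} = - \frac{1}{4}$)
$- 5 z{\left(-5 \right)} = \left(-5\right) \left(- \frac{1}{4}\right) = \frac{5}{4}$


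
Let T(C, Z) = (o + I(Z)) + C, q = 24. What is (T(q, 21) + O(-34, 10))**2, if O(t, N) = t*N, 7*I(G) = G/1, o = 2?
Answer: 96721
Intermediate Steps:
I(G) = G/7 (I(G) = (G/1)/7 = (G*1)/7 = G/7)
T(C, Z) = 2 + C + Z/7 (T(C, Z) = (2 + Z/7) + C = 2 + C + Z/7)
O(t, N) = N*t
(T(q, 21) + O(-34, 10))**2 = ((2 + 24 + (1/7)*21) + 10*(-34))**2 = ((2 + 24 + 3) - 340)**2 = (29 - 340)**2 = (-311)**2 = 96721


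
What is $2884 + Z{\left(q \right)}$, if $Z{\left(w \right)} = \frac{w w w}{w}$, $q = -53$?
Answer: $5693$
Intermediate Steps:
$Z{\left(w \right)} = w^{2}$ ($Z{\left(w \right)} = \frac{w^{2} w}{w} = \frac{w^{3}}{w} = w^{2}$)
$2884 + Z{\left(q \right)} = 2884 + \left(-53\right)^{2} = 2884 + 2809 = 5693$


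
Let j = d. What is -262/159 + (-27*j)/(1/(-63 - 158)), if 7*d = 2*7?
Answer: 1897244/159 ≈ 11932.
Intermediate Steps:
d = 2 (d = (2*7)/7 = (⅐)*14 = 2)
j = 2
-262/159 + (-27*j)/(1/(-63 - 158)) = -262/159 + (-27*2)/(1/(-63 - 158)) = -262*1/159 - 54/(1/(-221)) = -262/159 - 54/(-1/221) = -262/159 - 54*(-221) = -262/159 + 11934 = 1897244/159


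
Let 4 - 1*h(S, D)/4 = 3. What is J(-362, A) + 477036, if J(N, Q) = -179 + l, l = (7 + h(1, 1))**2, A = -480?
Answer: 476978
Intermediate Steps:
h(S, D) = 4 (h(S, D) = 16 - 4*3 = 16 - 12 = 4)
l = 121 (l = (7 + 4)**2 = 11**2 = 121)
J(N, Q) = -58 (J(N, Q) = -179 + 121 = -58)
J(-362, A) + 477036 = -58 + 477036 = 476978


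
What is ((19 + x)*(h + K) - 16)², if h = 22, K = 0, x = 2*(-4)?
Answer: 51076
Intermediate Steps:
x = -8
((19 + x)*(h + K) - 16)² = ((19 - 8)*(22 + 0) - 16)² = (11*22 - 16)² = (242 - 16)² = 226² = 51076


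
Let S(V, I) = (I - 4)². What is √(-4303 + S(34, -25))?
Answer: I*√3462 ≈ 58.839*I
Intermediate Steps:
S(V, I) = (-4 + I)²
√(-4303 + S(34, -25)) = √(-4303 + (-4 - 25)²) = √(-4303 + (-29)²) = √(-4303 + 841) = √(-3462) = I*√3462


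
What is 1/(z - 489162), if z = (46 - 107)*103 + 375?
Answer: -1/495070 ≈ -2.0199e-6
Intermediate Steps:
z = -5908 (z = -61*103 + 375 = -6283 + 375 = -5908)
1/(z - 489162) = 1/(-5908 - 489162) = 1/(-495070) = -1/495070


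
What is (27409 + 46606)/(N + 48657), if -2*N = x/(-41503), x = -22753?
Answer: 6143689090/4038800189 ≈ 1.5212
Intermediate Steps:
N = -22753/83006 (N = -(-22753)/(2*(-41503)) = -(-22753)*(-1)/(2*41503) = -1/2*22753/41503 = -22753/83006 ≈ -0.27411)
(27409 + 46606)/(N + 48657) = (27409 + 46606)/(-22753/83006 + 48657) = 74015/(4038800189/83006) = 74015*(83006/4038800189) = 6143689090/4038800189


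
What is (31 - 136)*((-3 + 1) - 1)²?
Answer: -945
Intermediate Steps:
(31 - 136)*((-3 + 1) - 1)² = -105*(-2 - 1)² = -105*(-3)² = -105*9 = -945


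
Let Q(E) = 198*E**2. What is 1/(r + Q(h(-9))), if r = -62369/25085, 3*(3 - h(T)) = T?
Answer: 25085/178743511 ≈ 0.00014034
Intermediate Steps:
h(T) = 3 - T/3
r = -62369/25085 (r = -62369*1/25085 = -62369/25085 ≈ -2.4863)
1/(r + Q(h(-9))) = 1/(-62369/25085 + 198*(3 - 1/3*(-9))**2) = 1/(-62369/25085 + 198*(3 + 3)**2) = 1/(-62369/25085 + 198*6**2) = 1/(-62369/25085 + 198*36) = 1/(-62369/25085 + 7128) = 1/(178743511/25085) = 25085/178743511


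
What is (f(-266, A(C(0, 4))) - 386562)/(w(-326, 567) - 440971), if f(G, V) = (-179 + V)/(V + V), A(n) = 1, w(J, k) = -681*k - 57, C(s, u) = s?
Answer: 386651/827155 ≈ 0.46745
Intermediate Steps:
w(J, k) = -57 - 681*k
f(G, V) = (-179 + V)/(2*V) (f(G, V) = (-179 + V)/((2*V)) = (-179 + V)*(1/(2*V)) = (-179 + V)/(2*V))
(f(-266, A(C(0, 4))) - 386562)/(w(-326, 567) - 440971) = ((½)*(-179 + 1)/1 - 386562)/((-57 - 681*567) - 440971) = ((½)*1*(-178) - 386562)/((-57 - 386127) - 440971) = (-89 - 386562)/(-386184 - 440971) = -386651/(-827155) = -386651*(-1/827155) = 386651/827155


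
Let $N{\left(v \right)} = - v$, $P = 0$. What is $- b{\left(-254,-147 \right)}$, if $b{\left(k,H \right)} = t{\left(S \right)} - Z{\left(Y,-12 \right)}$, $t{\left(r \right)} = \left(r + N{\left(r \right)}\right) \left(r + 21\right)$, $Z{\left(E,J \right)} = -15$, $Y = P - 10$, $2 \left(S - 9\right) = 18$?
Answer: $-15$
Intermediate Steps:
$S = 18$ ($S = 9 + \frac{1}{2} \cdot 18 = 9 + 9 = 18$)
$Y = -10$ ($Y = 0 - 10 = -10$)
$t{\left(r \right)} = 0$ ($t{\left(r \right)} = \left(r - r\right) \left(r + 21\right) = 0 \left(21 + r\right) = 0$)
$b{\left(k,H \right)} = 15$ ($b{\left(k,H \right)} = 0 - -15 = 0 + 15 = 15$)
$- b{\left(-254,-147 \right)} = \left(-1\right) 15 = -15$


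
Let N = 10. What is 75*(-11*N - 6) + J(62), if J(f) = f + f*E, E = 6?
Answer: -8266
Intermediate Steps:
J(f) = 7*f (J(f) = f + f*6 = f + 6*f = 7*f)
75*(-11*N - 6) + J(62) = 75*(-11*10 - 6) + 7*62 = 75*(-110 - 6) + 434 = 75*(-116) + 434 = -8700 + 434 = -8266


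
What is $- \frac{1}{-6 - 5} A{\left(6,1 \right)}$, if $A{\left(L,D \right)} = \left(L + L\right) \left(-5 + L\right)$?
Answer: $\frac{12}{11} \approx 1.0909$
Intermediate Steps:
$A{\left(L,D \right)} = 2 L \left(-5 + L\right)$
$- \frac{1}{-6 - 5} A{\left(6,1 \right)} = - \frac{1}{-6 - 5} \cdot 2 \cdot 6 \left(-5 + 6\right) = - \frac{1}{-11} \cdot 2 \cdot 6 \cdot 1 = \left(-1\right) \left(- \frac{1}{11}\right) 12 = \frac{1}{11} \cdot 12 = \frac{12}{11}$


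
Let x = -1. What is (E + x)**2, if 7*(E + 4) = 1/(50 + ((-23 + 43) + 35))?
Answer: 13498276/540225 ≈ 24.986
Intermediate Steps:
E = -2939/735 (E = -4 + 1/(7*(50 + ((-23 + 43) + 35))) = -4 + 1/(7*(50 + (20 + 35))) = -4 + 1/(7*(50 + 55)) = -4 + (1/7)/105 = -4 + (1/7)*(1/105) = -4 + 1/735 = -2939/735 ≈ -3.9986)
(E + x)**2 = (-2939/735 - 1)**2 = (-3674/735)**2 = 13498276/540225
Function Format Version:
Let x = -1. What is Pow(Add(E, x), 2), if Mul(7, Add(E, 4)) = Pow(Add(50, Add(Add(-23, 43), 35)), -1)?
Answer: Rational(13498276, 540225) ≈ 24.986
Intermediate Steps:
E = Rational(-2939, 735) (E = Add(-4, Mul(Rational(1, 7), Pow(Add(50, Add(Add(-23, 43), 35)), -1))) = Add(-4, Mul(Rational(1, 7), Pow(Add(50, Add(20, 35)), -1))) = Add(-4, Mul(Rational(1, 7), Pow(Add(50, 55), -1))) = Add(-4, Mul(Rational(1, 7), Pow(105, -1))) = Add(-4, Mul(Rational(1, 7), Rational(1, 105))) = Add(-4, Rational(1, 735)) = Rational(-2939, 735) ≈ -3.9986)
Pow(Add(E, x), 2) = Pow(Add(Rational(-2939, 735), -1), 2) = Pow(Rational(-3674, 735), 2) = Rational(13498276, 540225)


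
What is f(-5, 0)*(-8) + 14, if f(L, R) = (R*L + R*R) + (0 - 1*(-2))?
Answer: -2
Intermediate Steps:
f(L, R) = 2 + R² + L*R (f(L, R) = (L*R + R²) + (0 + 2) = (R² + L*R) + 2 = 2 + R² + L*R)
f(-5, 0)*(-8) + 14 = (2 + 0² - 5*0)*(-8) + 14 = (2 + 0 + 0)*(-8) + 14 = 2*(-8) + 14 = -16 + 14 = -2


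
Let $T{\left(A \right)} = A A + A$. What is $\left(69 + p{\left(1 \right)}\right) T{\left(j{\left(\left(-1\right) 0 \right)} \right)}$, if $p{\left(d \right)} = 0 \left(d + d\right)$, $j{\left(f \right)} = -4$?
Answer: $828$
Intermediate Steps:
$T{\left(A \right)} = A + A^{2}$ ($T{\left(A \right)} = A^{2} + A = A + A^{2}$)
$p{\left(d \right)} = 0$ ($p{\left(d \right)} = 0 \cdot 2 d = 0$)
$\left(69 + p{\left(1 \right)}\right) T{\left(j{\left(\left(-1\right) 0 \right)} \right)} = \left(69 + 0\right) \left(- 4 \left(1 - 4\right)\right) = 69 \left(\left(-4\right) \left(-3\right)\right) = 69 \cdot 12 = 828$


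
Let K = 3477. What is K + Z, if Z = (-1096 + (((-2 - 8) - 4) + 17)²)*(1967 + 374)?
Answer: -2541190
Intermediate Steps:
Z = -2544667 (Z = (-1096 + ((-10 - 4) + 17)²)*2341 = (-1096 + (-14 + 17)²)*2341 = (-1096 + 3²)*2341 = (-1096 + 9)*2341 = -1087*2341 = -2544667)
K + Z = 3477 - 2544667 = -2541190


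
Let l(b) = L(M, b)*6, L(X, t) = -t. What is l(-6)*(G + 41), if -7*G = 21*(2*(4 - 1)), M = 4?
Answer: 828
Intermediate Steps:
l(b) = -6*b (l(b) = -b*6 = -6*b)
G = -18 (G = -3*2*(4 - 1) = -3*2*3 = -3*6 = -⅐*126 = -18)
l(-6)*(G + 41) = (-6*(-6))*(-18 + 41) = 36*23 = 828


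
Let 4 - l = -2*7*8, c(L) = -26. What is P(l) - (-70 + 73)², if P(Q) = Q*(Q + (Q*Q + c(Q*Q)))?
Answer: 1571327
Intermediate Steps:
l = 116 (l = 4 - (-2*7)*8 = 4 - (-14)*8 = 4 - 1*(-112) = 4 + 112 = 116)
P(Q) = Q*(-26 + Q + Q²) (P(Q) = Q*(Q + (Q*Q - 26)) = Q*(Q + (Q² - 26)) = Q*(Q + (-26 + Q²)) = Q*(-26 + Q + Q²))
P(l) - (-70 + 73)² = 116*(-26 + 116 + 116²) - (-70 + 73)² = 116*(-26 + 116 + 13456) - 1*3² = 116*13546 - 1*9 = 1571336 - 9 = 1571327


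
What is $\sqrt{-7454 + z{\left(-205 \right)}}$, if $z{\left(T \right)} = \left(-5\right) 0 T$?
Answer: $i \sqrt{7454} \approx 86.337 i$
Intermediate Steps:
$z{\left(T \right)} = 0$ ($z{\left(T \right)} = 0 T = 0$)
$\sqrt{-7454 + z{\left(-205 \right)}} = \sqrt{-7454 + 0} = \sqrt{-7454} = i \sqrt{7454}$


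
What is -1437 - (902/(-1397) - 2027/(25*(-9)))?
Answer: -41301254/28575 ≈ -1445.4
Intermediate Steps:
-1437 - (902/(-1397) - 2027/(25*(-9))) = -1437 - (902*(-1/1397) - 2027/(-225)) = -1437 - (-82/127 - 2027*(-1/225)) = -1437 - (-82/127 + 2027/225) = -1437 - 1*238979/28575 = -1437 - 238979/28575 = -41301254/28575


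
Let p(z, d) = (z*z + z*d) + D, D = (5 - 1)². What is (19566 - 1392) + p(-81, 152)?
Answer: 12439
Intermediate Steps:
D = 16 (D = 4² = 16)
p(z, d) = 16 + z² + d*z (p(z, d) = (z*z + z*d) + 16 = (z² + d*z) + 16 = 16 + z² + d*z)
(19566 - 1392) + p(-81, 152) = (19566 - 1392) + (16 + (-81)² + 152*(-81)) = 18174 + (16 + 6561 - 12312) = 18174 - 5735 = 12439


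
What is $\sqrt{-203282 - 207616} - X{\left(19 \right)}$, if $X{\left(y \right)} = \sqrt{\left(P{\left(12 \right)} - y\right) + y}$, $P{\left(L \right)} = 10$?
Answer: $- \sqrt{10} + i \sqrt{410898} \approx -3.1623 + 641.01 i$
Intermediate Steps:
$X{\left(y \right)} = \sqrt{10}$ ($X{\left(y \right)} = \sqrt{\left(10 - y\right) + y} = \sqrt{10}$)
$\sqrt{-203282 - 207616} - X{\left(19 \right)} = \sqrt{-203282 - 207616} - \sqrt{10} = \sqrt{-410898} - \sqrt{10} = i \sqrt{410898} - \sqrt{10} = - \sqrt{10} + i \sqrt{410898}$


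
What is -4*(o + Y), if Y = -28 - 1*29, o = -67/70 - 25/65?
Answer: 106182/455 ≈ 233.37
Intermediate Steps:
o = -1221/910 (o = -67*1/70 - 25*1/65 = -67/70 - 5/13 = -1221/910 ≈ -1.3418)
Y = -57 (Y = -28 - 29 = -57)
-4*(o + Y) = -4*(-1221/910 - 57) = -4*(-53091/910) = 106182/455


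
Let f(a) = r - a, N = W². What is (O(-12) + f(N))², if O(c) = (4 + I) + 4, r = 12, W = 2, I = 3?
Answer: 361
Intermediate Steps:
O(c) = 11 (O(c) = (4 + 3) + 4 = 7 + 4 = 11)
N = 4 (N = 2² = 4)
f(a) = 12 - a
(O(-12) + f(N))² = (11 + (12 - 1*4))² = (11 + (12 - 4))² = (11 + 8)² = 19² = 361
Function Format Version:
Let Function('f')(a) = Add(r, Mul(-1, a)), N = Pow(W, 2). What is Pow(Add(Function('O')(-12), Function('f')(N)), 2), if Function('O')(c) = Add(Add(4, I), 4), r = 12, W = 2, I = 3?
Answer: 361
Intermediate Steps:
Function('O')(c) = 11 (Function('O')(c) = Add(Add(4, 3), 4) = Add(7, 4) = 11)
N = 4 (N = Pow(2, 2) = 4)
Function('f')(a) = Add(12, Mul(-1, a))
Pow(Add(Function('O')(-12), Function('f')(N)), 2) = Pow(Add(11, Add(12, Mul(-1, 4))), 2) = Pow(Add(11, Add(12, -4)), 2) = Pow(Add(11, 8), 2) = Pow(19, 2) = 361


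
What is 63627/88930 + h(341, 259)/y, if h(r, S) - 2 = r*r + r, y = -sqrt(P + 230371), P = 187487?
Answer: 63627/88930 - 58312*sqrt(417858)/208929 ≈ -179.70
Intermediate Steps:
y = -sqrt(417858) (y = -sqrt(187487 + 230371) = -sqrt(417858) ≈ -646.42)
h(r, S) = 2 + r + r**2 (h(r, S) = 2 + (r*r + r) = 2 + (r**2 + r) = 2 + (r + r**2) = 2 + r + r**2)
63627/88930 + h(341, 259)/y = 63627/88930 + (2 + 341 + 341**2)/((-sqrt(417858))) = 63627*(1/88930) + (2 + 341 + 116281)*(-sqrt(417858)/417858) = 63627/88930 + 116624*(-sqrt(417858)/417858) = 63627/88930 - 58312*sqrt(417858)/208929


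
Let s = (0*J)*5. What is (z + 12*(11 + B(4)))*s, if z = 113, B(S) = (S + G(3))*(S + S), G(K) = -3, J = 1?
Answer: 0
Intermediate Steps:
B(S) = 2*S*(-3 + S) (B(S) = (S - 3)*(S + S) = (-3 + S)*(2*S) = 2*S*(-3 + S))
s = 0 (s = (0*1)*5 = 0*5 = 0)
(z + 12*(11 + B(4)))*s = (113 + 12*(11 + 2*4*(-3 + 4)))*0 = (113 + 12*(11 + 2*4*1))*0 = (113 + 12*(11 + 8))*0 = (113 + 12*19)*0 = (113 + 228)*0 = 341*0 = 0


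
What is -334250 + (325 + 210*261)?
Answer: -279115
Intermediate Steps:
-334250 + (325 + 210*261) = -334250 + (325 + 54810) = -334250 + 55135 = -279115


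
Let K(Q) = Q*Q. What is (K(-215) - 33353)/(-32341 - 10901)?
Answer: -6436/21621 ≈ -0.29767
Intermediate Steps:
K(Q) = Q²
(K(-215) - 33353)/(-32341 - 10901) = ((-215)² - 33353)/(-32341 - 10901) = (46225 - 33353)/(-43242) = 12872*(-1/43242) = -6436/21621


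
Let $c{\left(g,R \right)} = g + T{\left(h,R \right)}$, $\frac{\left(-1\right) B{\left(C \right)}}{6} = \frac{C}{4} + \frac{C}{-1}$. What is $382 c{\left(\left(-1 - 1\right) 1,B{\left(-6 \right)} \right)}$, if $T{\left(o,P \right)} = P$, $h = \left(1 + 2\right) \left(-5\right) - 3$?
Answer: $-11078$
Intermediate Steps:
$B{\left(C \right)} = \frac{9 C}{2}$ ($B{\left(C \right)} = - 6 \left(\frac{C}{4} + \frac{C}{-1}\right) = - 6 \left(C \frac{1}{4} + C \left(-1\right)\right) = - 6 \left(\frac{C}{4} - C\right) = - 6 \left(- \frac{3 C}{4}\right) = \frac{9 C}{2}$)
$h = -18$ ($h = 3 \left(-5\right) - 3 = -15 - 3 = -18$)
$c{\left(g,R \right)} = R + g$ ($c{\left(g,R \right)} = g + R = R + g$)
$382 c{\left(\left(-1 - 1\right) 1,B{\left(-6 \right)} \right)} = 382 \left(\frac{9}{2} \left(-6\right) + \left(-1 - 1\right) 1\right) = 382 \left(-27 - 2\right) = 382 \left(-29\right) = -11078$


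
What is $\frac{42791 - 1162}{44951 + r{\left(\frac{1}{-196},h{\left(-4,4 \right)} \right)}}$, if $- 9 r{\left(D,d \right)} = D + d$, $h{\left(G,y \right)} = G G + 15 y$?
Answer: $\frac{8159284}{8808741} \approx 0.92627$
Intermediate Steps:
$h{\left(G,y \right)} = G^{2} + 15 y$
$r{\left(D,d \right)} = - \frac{D}{9} - \frac{d}{9}$ ($r{\left(D,d \right)} = - \frac{D + d}{9} = - \frac{D}{9} - \frac{d}{9}$)
$\frac{42791 - 1162}{44951 + r{\left(\frac{1}{-196},h{\left(-4,4 \right)} \right)}} = \frac{42791 - 1162}{44951 - \left(- \frac{1}{1764} + \frac{\left(-4\right)^{2} + 15 \cdot 4}{9}\right)} = \frac{41629}{44951 - \left(- \frac{1}{1764} + \frac{16 + 60}{9}\right)} = \frac{41629}{44951 + \left(\frac{1}{1764} - \frac{76}{9}\right)} = \frac{41629}{44951 - \frac{1655}{196}} = \frac{41629}{\frac{8808741}{196}} = 41629 \cdot \frac{196}{8808741} = \frac{8159284}{8808741}$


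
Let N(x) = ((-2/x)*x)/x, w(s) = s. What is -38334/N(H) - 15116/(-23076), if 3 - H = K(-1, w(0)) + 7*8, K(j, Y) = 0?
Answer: -5860440640/5769 ≈ -1.0159e+6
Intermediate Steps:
H = -53 (H = 3 - (0 + 7*8) = 3 - (0 + 56) = 3 - 1*56 = 3 - 56 = -53)
N(x) = -2/x (N(x) = ((-2/x)*x)/x = -2/x)
-38334/N(H) - 15116/(-23076) = -38334/((-2/(-53))) - 15116/(-23076) = -38334/((-2*(-1/53))) - 15116*(-1/23076) = -38334/2/53 + 3779/5769 = -38334*53/2 + 3779/5769 = -1015851 + 3779/5769 = -5860440640/5769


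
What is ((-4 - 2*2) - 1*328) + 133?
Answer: -203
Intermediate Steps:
((-4 - 2*2) - 1*328) + 133 = ((-4 - 4) - 328) + 133 = (-8 - 328) + 133 = -336 + 133 = -203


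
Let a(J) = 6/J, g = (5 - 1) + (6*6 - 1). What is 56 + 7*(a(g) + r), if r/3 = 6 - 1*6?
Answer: 742/13 ≈ 57.077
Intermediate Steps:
g = 39 (g = 4 + (36 - 1) = 4 + 35 = 39)
r = 0 (r = 3*(6 - 1*6) = 3*(6 - 6) = 3*0 = 0)
56 + 7*(a(g) + r) = 56 + 7*(6/39 + 0) = 56 + 7*(6*(1/39) + 0) = 56 + 7*(2/13 + 0) = 56 + 7*(2/13) = 56 + 14/13 = 742/13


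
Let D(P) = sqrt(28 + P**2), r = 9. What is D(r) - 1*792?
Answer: -792 + sqrt(109) ≈ -781.56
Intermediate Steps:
D(r) - 1*792 = sqrt(28 + 9**2) - 1*792 = sqrt(28 + 81) - 792 = sqrt(109) - 792 = -792 + sqrt(109)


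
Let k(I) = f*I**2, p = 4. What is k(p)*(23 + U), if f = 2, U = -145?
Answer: -3904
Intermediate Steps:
k(I) = 2*I**2
k(p)*(23 + U) = (2*4**2)*(23 - 145) = (2*16)*(-122) = 32*(-122) = -3904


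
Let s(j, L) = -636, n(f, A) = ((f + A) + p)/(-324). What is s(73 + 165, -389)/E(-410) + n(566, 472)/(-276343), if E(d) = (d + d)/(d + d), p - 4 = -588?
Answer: -28472171749/44767566 ≈ -636.00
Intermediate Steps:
p = -584 (p = 4 - 588 = -584)
E(d) = 1 (E(d) = (2*d)/((2*d)) = (2*d)*(1/(2*d)) = 1)
n(f, A) = 146/81 - A/324 - f/324 (n(f, A) = ((f + A) - 584)/(-324) = ((A + f) - 584)*(-1/324) = (-584 + A + f)*(-1/324) = 146/81 - A/324 - f/324)
s(73 + 165, -389)/E(-410) + n(566, 472)/(-276343) = -636/1 + (146/81 - 1/324*472 - 1/324*566)/(-276343) = -636*1 + (146/81 - 118/81 - 283/162)*(-1/276343) = -636 - 227/162*(-1/276343) = -636 + 227/44767566 = -28472171749/44767566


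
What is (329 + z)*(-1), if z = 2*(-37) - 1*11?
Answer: -244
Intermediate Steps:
z = -85 (z = -74 - 11 = -85)
(329 + z)*(-1) = (329 - 85)*(-1) = 244*(-1) = -244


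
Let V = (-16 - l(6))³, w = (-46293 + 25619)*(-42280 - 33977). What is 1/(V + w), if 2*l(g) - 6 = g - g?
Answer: 1/1576530359 ≈ 6.3430e-10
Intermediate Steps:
l(g) = 3 (l(g) = 3 + (g - g)/2 = 3 + (½)*0 = 3 + 0 = 3)
w = 1576537218 (w = -20674*(-76257) = 1576537218)
V = -6859 (V = (-16 - 1*3)³ = (-16 - 3)³ = (-19)³ = -6859)
1/(V + w) = 1/(-6859 + 1576537218) = 1/1576530359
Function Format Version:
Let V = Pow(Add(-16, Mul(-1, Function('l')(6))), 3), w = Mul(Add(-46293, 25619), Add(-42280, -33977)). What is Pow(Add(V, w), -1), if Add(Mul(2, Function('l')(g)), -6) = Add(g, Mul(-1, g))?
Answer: Rational(1, 1576530359) ≈ 6.3430e-10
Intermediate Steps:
Function('l')(g) = 3 (Function('l')(g) = Add(3, Mul(Rational(1, 2), Add(g, Mul(-1, g)))) = Add(3, Mul(Rational(1, 2), 0)) = Add(3, 0) = 3)
w = 1576537218 (w = Mul(-20674, -76257) = 1576537218)
V = -6859 (V = Pow(Add(-16, Mul(-1, 3)), 3) = Pow(Add(-16, -3), 3) = Pow(-19, 3) = -6859)
Pow(Add(V, w), -1) = Pow(Add(-6859, 1576537218), -1) = Pow(1576530359, -1) = Rational(1, 1576530359)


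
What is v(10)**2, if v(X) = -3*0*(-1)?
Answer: 0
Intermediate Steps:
v(X) = 0 (v(X) = 0*(-1) = 0)
v(10)**2 = 0**2 = 0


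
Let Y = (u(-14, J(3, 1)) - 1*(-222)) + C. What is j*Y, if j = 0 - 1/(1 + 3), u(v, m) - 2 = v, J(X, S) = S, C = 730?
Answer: -235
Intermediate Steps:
u(v, m) = 2 + v
Y = 940 (Y = ((2 - 14) - 1*(-222)) + 730 = (-12 + 222) + 730 = 210 + 730 = 940)
j = -¼ (j = 0 - 1/4 = 0 - 1*¼ = 0 - ¼ = -¼ ≈ -0.25000)
j*Y = -¼*940 = -235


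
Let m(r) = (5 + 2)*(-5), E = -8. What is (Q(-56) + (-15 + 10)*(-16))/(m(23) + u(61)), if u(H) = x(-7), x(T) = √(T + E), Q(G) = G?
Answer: -21/31 - 3*I*√15/155 ≈ -0.67742 - 0.074961*I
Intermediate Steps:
m(r) = -35 (m(r) = 7*(-5) = -35)
x(T) = √(-8 + T) (x(T) = √(T - 8) = √(-8 + T))
u(H) = I*√15 (u(H) = √(-8 - 7) = √(-15) = I*√15)
(Q(-56) + (-15 + 10)*(-16))/(m(23) + u(61)) = (-56 + (-15 + 10)*(-16))/(-35 + I*√15) = (-56 - 5*(-16))/(-35 + I*√15) = (-56 + 80)/(-35 + I*√15) = 24/(-35 + I*√15)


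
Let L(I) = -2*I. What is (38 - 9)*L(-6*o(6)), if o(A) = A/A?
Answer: 348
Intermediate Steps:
o(A) = 1
(38 - 9)*L(-6*o(6)) = (38 - 9)*(-(-12)) = 29*(-2*(-6)) = 29*12 = 348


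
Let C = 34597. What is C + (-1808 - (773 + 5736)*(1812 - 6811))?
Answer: 32571280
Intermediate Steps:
C + (-1808 - (773 + 5736)*(1812 - 6811)) = 34597 + (-1808 - (773 + 5736)*(1812 - 6811)) = 34597 + (-1808 - 6509*(-4999)) = 34597 + (-1808 - 1*(-32538491)) = 34597 + (-1808 + 32538491) = 34597 + 32536683 = 32571280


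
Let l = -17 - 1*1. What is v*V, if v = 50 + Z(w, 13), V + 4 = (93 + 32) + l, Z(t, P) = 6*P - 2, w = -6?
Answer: 12978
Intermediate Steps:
Z(t, P) = -2 + 6*P
l = -18 (l = -17 - 1 = -18)
V = 103 (V = -4 + ((93 + 32) - 18) = -4 + (125 - 18) = -4 + 107 = 103)
v = 126 (v = 50 + (-2 + 6*13) = 50 + (-2 + 78) = 50 + 76 = 126)
v*V = 126*103 = 12978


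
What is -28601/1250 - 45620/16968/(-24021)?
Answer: -728586046508/31842838125 ≈ -22.881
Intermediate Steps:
-28601/1250 - 45620/16968/(-24021) = -28601*1/1250 - 45620*1/16968*(-1/24021) = -28601/1250 - 11405/4242*(-1/24021) = -28601/1250 + 11405/101897082 = -728586046508/31842838125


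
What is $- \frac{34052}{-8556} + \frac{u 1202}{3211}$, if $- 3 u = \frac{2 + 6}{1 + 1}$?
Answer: $\frac{23907139}{6868329} \approx 3.4808$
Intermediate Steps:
$u = - \frac{4}{3}$ ($u = - \frac{\left(2 + 6\right) \frac{1}{1 + 1}}{3} = - \frac{8 \cdot \frac{1}{2}}{3} = \left(- \frac{1}{3}\right) 4 = - \frac{4}{3} \approx -1.3333$)
$- \frac{34052}{-8556} + \frac{u 1202}{3211} = - \frac{34052}{-8556} + \frac{\left(- \frac{4}{3}\right) 1202}{3211} = \left(-34052\right) \left(- \frac{1}{8556}\right) - \frac{4808}{9633} = \frac{8513}{2139} - \frac{4808}{9633} = \frac{23907139}{6868329}$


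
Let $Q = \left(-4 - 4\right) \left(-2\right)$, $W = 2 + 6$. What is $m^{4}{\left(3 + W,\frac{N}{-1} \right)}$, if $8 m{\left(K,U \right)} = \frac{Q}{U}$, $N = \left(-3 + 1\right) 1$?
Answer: $1$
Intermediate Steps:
$W = 8$
$Q = 16$ ($Q = \left(-8\right) \left(-2\right) = 16$)
$N = -2$ ($N = \left(-2\right) 1 = -2$)
$m{\left(K,U \right)} = \frac{2}{U}$ ($m{\left(K,U \right)} = \frac{16 \frac{1}{U}}{8} = \frac{2}{U}$)
$m^{4}{\left(3 + W,\frac{N}{-1} \right)} = \left(\frac{2}{\left(-2\right) \frac{1}{-1}}\right)^{4} = \left(\frac{2}{\left(-2\right) \left(-1\right)}\right)^{4} = \left(\frac{2}{2}\right)^{4} = \left(2 \cdot \frac{1}{2}\right)^{4} = 1^{4} = 1$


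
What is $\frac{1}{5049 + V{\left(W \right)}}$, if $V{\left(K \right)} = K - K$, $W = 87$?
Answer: $\frac{1}{5049} \approx 0.00019806$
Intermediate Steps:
$V{\left(K \right)} = 0$
$\frac{1}{5049 + V{\left(W \right)}} = \frac{1}{5049 + 0} = \frac{1}{5049}$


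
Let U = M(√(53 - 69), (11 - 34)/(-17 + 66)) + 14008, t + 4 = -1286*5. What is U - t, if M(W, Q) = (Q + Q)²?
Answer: 49083358/2401 ≈ 20443.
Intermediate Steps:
t = -6434 (t = -4 - 1286*5 = -4 - 6430 = -6434)
M(W, Q) = 4*Q² (M(W, Q) = (2*Q)² = 4*Q²)
U = 33635324/2401 (U = 4*((11 - 34)/(-17 + 66))² + 14008 = 4*(-23/49)² + 14008 = 4*(529/2401) + 14008 = 2116/2401 + 14008 = 33635324/2401 ≈ 14009.)
U - t = 33635324/2401 - 1*(-6434) = 33635324/2401 + 6434 = 49083358/2401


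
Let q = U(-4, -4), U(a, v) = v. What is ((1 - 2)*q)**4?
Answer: 256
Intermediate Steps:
q = -4
((1 - 2)*q)**4 = ((1 - 2)*(-4))**4 = (-1*(-4))**4 = 4**4 = 256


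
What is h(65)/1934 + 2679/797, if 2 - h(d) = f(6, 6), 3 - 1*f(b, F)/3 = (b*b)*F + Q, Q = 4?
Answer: 5701627/1541398 ≈ 3.6990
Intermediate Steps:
f(b, F) = -3 - 3*F*b² (f(b, F) = 9 - 3*((b*b)*F + 4) = 9 - 3*(b²*F + 4) = 9 - 3*(F*b² + 4) = 9 - 3*(4 + F*b²) = 9 + (-12 - 3*F*b²) = -3 - 3*F*b²)
h(d) = 653 (h(d) = 2 - (-3 - 3*6*6²) = 2 - (-3 - 3*6*36) = 2 - (-3 - 648) = 2 - 1*(-651) = 2 + 651 = 653)
h(65)/1934 + 2679/797 = 653/1934 + 2679/797 = 5701627/1541398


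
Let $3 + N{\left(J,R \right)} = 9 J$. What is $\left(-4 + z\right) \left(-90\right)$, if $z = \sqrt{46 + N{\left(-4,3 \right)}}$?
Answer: $360 - 90 \sqrt{7} \approx 121.88$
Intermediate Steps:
$N{\left(J,R \right)} = -3 + 9 J$
$z = \sqrt{7}$ ($z = \sqrt{46 + \left(-3 + 9 \left(-4\right)\right)} = \sqrt{46 - 39} = \sqrt{7} \approx 2.6458$)
$\left(-4 + z\right) \left(-90\right) = \left(-4 + \sqrt{7}\right) \left(-90\right) = 360 - 90 \sqrt{7}$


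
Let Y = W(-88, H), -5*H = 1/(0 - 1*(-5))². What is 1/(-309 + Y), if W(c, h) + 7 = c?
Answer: -1/404 ≈ -0.0024752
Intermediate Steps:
H = -1/125 (H = -1/(5*((0 - 1*(-5))²)) = -1/(5*((0 + 5)²)) = -1/(5*(5²)) = -1/(5*25) = -⅕*1/25 = -1/125 ≈ -0.0080000)
W(c, h) = -7 + c
Y = -95 (Y = -7 - 88 = -95)
1/(-309 + Y) = 1/(-309 - 95) = 1/(-404) = -1/404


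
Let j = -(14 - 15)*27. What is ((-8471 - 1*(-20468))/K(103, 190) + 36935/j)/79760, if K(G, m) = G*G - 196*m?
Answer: 54627337/3186132840 ≈ 0.017145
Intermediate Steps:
j = 27 (j = -(-1)*27 = -1*(-27) = 27)
K(G, m) = G² - 196*m
((-8471 - 1*(-20468))/K(103, 190) + 36935/j)/79760 = ((-8471 - 1*(-20468))/(103² - 196*190) + 36935/27)/79760 = ((-8471 + 20468)/(10609 - 37240) + 36935*(1/27))*(1/79760) = (11997/(-26631) + 36935/27)*(1/79760) = (11997*(-1/26631) + 36935/27)*(1/79760) = (-1333/2959 + 36935/27)*(1/79760) = (109254674/79893)*(1/79760) = 54627337/3186132840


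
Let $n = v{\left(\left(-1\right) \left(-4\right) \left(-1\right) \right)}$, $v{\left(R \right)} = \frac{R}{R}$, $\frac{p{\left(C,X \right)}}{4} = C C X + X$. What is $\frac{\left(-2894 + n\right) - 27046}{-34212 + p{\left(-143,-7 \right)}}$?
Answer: $\frac{29939}{606812} \approx 0.049338$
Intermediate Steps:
$p{\left(C,X \right)} = 4 X + 4 X C^{2}$ ($p{\left(C,X \right)} = 4 \left(C C X + X\right) = 4 \left(C^{2} X + X\right) = 4 \left(X C^{2} + X\right) = 4 \left(X + X C^{2}\right) = 4 X + 4 X C^{2}$)
$v{\left(R \right)} = 1$
$n = 1$
$\frac{\left(-2894 + n\right) - 27046}{-34212 + p{\left(-143,-7 \right)}} = \frac{\left(-2894 + 1\right) - 27046}{-34212 + 4 \left(-7\right) \left(1 + \left(-143\right)^{2}\right)} = \frac{-2893 - 27046}{-34212 + 4 \left(-7\right) \left(1 + 20449\right)} = - \frac{29939}{-34212 + 4 \left(-7\right) 20450} = - \frac{29939}{-34212 - 572600} = - \frac{29939}{-606812} = \left(-29939\right) \left(- \frac{1}{606812}\right) = \frac{29939}{606812}$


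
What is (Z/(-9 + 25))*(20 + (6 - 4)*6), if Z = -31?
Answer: -62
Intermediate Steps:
(Z/(-9 + 25))*(20 + (6 - 4)*6) = (-31/(-9 + 25))*(20 + (6 - 4)*6) = (-31/16)*(20 + 2*6) = (-31*1/16)*(20 + 12) = -31/16*32 = -62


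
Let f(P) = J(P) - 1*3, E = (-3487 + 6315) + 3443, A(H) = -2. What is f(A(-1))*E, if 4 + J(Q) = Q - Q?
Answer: -43897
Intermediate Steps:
E = 6271 (E = 2828 + 3443 = 6271)
J(Q) = -4 (J(Q) = -4 + (Q - Q) = -4 + 0 = -4)
f(P) = -7 (f(P) = -4 - 1*3 = -4 - 3 = -7)
f(A(-1))*E = -7*6271 = -43897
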